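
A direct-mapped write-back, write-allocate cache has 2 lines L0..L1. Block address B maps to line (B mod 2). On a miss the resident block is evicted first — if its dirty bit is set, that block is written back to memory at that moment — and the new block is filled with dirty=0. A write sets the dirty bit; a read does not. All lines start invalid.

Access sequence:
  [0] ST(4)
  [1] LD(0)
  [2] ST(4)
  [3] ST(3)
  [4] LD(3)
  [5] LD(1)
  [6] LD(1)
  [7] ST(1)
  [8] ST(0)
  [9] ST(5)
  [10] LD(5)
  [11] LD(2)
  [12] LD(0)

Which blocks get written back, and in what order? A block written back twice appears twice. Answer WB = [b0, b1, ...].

WB = [4, 3, 4, 1, 0]

0: W B4 -> L0 miss  d=D]
1: R B0 -> L0 miss wb->B4  d=-]
2: W B4 -> L0 miss  d=D]
3: W B3 -> L1 miss  d=D]
4: R B3 -> L1 hit  d=D]
5: R B1 -> L1 miss wb->B3  d=-]
6: R B1 -> L1 hit  d=-]
7: W B1 -> L1 hit  d=D]
8: W B0 -> L0 miss wb->B4  d=D]
9: W B5 -> L1 miss wb->B1  d=D]
10: R B5 -> L1 hit  d=D]
11: R B2 -> L0 miss wb->B0  d=-]
12: R B0 -> L0 miss  d=-]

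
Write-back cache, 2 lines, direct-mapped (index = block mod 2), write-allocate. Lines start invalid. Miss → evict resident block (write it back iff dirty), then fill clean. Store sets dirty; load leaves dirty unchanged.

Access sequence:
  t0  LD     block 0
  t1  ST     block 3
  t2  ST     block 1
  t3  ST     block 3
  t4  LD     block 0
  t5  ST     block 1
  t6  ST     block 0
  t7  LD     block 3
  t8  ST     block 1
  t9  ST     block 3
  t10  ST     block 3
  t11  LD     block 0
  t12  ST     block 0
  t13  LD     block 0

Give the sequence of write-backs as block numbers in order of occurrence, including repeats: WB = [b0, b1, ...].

0: R B0 → L0 miss [-]
1: W B3 → L1 miss [D]
2: W B1 → L1 miss wb→B3 [D]
3: W B3 → L1 miss wb→B1 [D]
4: R B0 → L0 hit [-]
5: W B1 → L1 miss wb→B3 [D]
6: W B0 → L0 hit [D]
7: R B3 → L1 miss wb→B1 [-]
8: W B1 → L1 miss [D]
9: W B3 → L1 miss wb→B1 [D]
10: W B3 → L1 hit [D]
11: R B0 → L0 hit [D]
12: W B0 → L0 hit [D]
13: R B0 → L0 hit [D]

WB = [3, 1, 3, 1, 1]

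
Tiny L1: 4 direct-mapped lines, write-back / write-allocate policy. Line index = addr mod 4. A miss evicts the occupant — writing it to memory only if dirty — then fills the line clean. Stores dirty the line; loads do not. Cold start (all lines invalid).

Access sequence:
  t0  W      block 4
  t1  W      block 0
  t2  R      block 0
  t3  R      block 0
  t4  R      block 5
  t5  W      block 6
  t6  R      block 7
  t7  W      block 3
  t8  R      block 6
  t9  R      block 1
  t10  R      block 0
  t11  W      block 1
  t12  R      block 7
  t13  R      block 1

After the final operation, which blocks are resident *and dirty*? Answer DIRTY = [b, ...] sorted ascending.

0: W B4 → L0 miss [D]
1: W B0 → L0 miss wb→B4 [D]
2: R B0 → L0 hit [D]
3: R B0 → L0 hit [D]
4: R B5 → L1 miss [-]
5: W B6 → L2 miss [D]
6: R B7 → L3 miss [-]
7: W B3 → L3 miss [D]
8: R B6 → L2 hit [D]
9: R B1 → L1 miss [-]
10: R B0 → L0 hit [D]
11: W B1 → L1 hit [D]
12: R B7 → L3 miss wb→B3 [-]
13: R B1 → L1 hit [D]

DIRTY = [0, 1, 6]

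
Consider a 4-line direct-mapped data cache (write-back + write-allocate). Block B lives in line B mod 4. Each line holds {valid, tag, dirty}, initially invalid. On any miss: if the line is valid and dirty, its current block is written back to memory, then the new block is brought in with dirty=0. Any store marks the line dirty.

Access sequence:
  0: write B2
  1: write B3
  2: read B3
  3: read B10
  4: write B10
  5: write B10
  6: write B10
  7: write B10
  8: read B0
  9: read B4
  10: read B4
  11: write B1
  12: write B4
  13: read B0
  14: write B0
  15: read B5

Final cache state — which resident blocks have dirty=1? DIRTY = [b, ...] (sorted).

DIRTY = [0, 3, 10]

0: W B2 -> L2 miss  d=D]
1: W B3 -> L3 miss  d=D]
2: R B3 -> L3 hit  d=D]
3: R B10 -> L2 miss wb->B2  d=-]
4: W B10 -> L2 hit  d=D]
5: W B10 -> L2 hit  d=D]
6: W B10 -> L2 hit  d=D]
7: W B10 -> L2 hit  d=D]
8: R B0 -> L0 miss  d=-]
9: R B4 -> L0 miss  d=-]
10: R B4 -> L0 hit  d=-]
11: W B1 -> L1 miss  d=D]
12: W B4 -> L0 hit  d=D]
13: R B0 -> L0 miss wb->B4  d=-]
14: W B0 -> L0 hit  d=D]
15: R B5 -> L1 miss wb->B1  d=-]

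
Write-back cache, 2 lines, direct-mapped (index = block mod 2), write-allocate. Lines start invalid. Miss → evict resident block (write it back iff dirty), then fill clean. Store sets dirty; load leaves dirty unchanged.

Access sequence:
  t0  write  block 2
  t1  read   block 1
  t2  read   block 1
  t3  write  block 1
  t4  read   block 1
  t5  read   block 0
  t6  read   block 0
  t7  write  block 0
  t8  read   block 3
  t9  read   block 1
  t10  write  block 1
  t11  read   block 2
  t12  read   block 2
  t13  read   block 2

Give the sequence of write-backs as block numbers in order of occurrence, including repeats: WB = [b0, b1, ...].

0: W B2 -> L0 miss  d=D]
1: R B1 -> L1 miss  d=-]
2: R B1 -> L1 hit  d=-]
3: W B1 -> L1 hit  d=D]
4: R B1 -> L1 hit  d=D]
5: R B0 -> L0 miss wb->B2  d=-]
6: R B0 -> L0 hit  d=-]
7: W B0 -> L0 hit  d=D]
8: R B3 -> L1 miss wb->B1  d=-]
9: R B1 -> L1 miss  d=-]
10: W B1 -> L1 hit  d=D]
11: R B2 -> L0 miss wb->B0  d=-]
12: R B2 -> L0 hit  d=-]
13: R B2 -> L0 hit  d=-]

WB = [2, 1, 0]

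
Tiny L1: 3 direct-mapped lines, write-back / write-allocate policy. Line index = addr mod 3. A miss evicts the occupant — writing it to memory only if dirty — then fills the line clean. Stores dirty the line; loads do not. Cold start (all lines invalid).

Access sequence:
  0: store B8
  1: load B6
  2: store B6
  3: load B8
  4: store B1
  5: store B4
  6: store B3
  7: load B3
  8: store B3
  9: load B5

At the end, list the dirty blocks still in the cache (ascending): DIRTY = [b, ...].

0: W B8 -> L2 miss  d=D]
1: R B6 -> L0 miss  d=-]
2: W B6 -> L0 hit  d=D]
3: R B8 -> L2 hit  d=D]
4: W B1 -> L1 miss  d=D]
5: W B4 -> L1 miss wb->B1  d=D]
6: W B3 -> L0 miss wb->B6  d=D]
7: R B3 -> L0 hit  d=D]
8: W B3 -> L0 hit  d=D]
9: R B5 -> L2 miss wb->B8  d=-]

DIRTY = [3, 4]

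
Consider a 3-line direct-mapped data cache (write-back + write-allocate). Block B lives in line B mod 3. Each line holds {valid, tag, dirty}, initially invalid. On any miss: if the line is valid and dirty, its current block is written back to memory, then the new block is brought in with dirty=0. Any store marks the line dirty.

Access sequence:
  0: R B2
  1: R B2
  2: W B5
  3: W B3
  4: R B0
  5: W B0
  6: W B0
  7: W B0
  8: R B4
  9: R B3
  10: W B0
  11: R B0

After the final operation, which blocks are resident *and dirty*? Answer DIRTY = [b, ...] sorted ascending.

DIRTY = [0, 5]

  0 | R B2 → L2 miss [-]
  1 | R B2 → L2 hit [-]
  2 | W B5 → L2 miss [D]
  3 | W B3 → L0 miss [D]
  4 | R B0 → L0 miss wb→B3 [-]
  5 | W B0 → L0 hit [D]
  6 | W B0 → L0 hit [D]
  7 | W B0 → L0 hit [D]
  8 | R B4 → L1 miss [-]
  9 | R B3 → L0 miss wb→B0 [-]
  10 | W B0 → L0 miss [D]
  11 | R B0 → L0 hit [D]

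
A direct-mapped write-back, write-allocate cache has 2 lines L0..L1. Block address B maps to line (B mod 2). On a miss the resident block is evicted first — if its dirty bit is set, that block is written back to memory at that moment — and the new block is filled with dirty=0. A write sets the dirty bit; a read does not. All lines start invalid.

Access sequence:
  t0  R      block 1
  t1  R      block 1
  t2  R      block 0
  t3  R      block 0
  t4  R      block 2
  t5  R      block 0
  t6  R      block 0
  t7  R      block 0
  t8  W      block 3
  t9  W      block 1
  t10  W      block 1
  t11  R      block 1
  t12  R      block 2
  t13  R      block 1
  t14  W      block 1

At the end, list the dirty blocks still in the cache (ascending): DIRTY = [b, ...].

DIRTY = [1]

0: R B1 → L1 miss [-]
1: R B1 → L1 hit [-]
2: R B0 → L0 miss [-]
3: R B0 → L0 hit [-]
4: R B2 → L0 miss [-]
5: R B0 → L0 miss [-]
6: R B0 → L0 hit [-]
7: R B0 → L0 hit [-]
8: W B3 → L1 miss [D]
9: W B1 → L1 miss wb→B3 [D]
10: W B1 → L1 hit [D]
11: R B1 → L1 hit [D]
12: R B2 → L0 miss [-]
13: R B1 → L1 hit [D]
14: W B1 → L1 hit [D]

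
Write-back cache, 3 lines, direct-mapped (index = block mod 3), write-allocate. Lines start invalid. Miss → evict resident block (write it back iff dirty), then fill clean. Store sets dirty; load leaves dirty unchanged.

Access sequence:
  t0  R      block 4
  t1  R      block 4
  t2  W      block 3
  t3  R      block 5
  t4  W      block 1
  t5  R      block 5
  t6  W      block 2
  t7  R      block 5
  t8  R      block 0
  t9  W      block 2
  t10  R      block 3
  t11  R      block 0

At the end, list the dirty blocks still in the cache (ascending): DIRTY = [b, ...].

  0 | R B4 → L1 miss [-]
  1 | R B4 → L1 hit [-]
  2 | W B3 → L0 miss [D]
  3 | R B5 → L2 miss [-]
  4 | W B1 → L1 miss [D]
  5 | R B5 → L2 hit [-]
  6 | W B2 → L2 miss [D]
  7 | R B5 → L2 miss wb→B2 [-]
  8 | R B0 → L0 miss wb→B3 [-]
  9 | W B2 → L2 miss [D]
  10 | R B3 → L0 miss [-]
  11 | R B0 → L0 miss [-]

DIRTY = [1, 2]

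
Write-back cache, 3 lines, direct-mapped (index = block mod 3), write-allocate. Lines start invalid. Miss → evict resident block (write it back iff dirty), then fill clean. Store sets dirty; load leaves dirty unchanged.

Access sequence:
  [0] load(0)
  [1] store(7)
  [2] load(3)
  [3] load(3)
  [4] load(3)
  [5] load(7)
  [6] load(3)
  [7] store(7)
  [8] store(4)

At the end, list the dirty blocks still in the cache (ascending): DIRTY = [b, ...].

DIRTY = [4]

0: R B0 → L0 miss [-]
1: W B7 → L1 miss [D]
2: R B3 → L0 miss [-]
3: R B3 → L0 hit [-]
4: R B3 → L0 hit [-]
5: R B7 → L1 hit [D]
6: R B3 → L0 hit [-]
7: W B7 → L1 hit [D]
8: W B4 → L1 miss wb→B7 [D]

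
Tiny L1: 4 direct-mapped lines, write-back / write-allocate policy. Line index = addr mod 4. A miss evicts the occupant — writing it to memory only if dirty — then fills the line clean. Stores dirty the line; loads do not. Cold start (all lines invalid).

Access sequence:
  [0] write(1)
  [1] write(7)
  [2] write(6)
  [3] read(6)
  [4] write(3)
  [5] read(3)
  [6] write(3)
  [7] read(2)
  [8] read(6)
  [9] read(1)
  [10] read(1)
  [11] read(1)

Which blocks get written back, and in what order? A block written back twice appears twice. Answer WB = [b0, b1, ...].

WB = [7, 6]

0: W B1 → L1 miss [D]
1: W B7 → L3 miss [D]
2: W B6 → L2 miss [D]
3: R B6 → L2 hit [D]
4: W B3 → L3 miss wb→B7 [D]
5: R B3 → L3 hit [D]
6: W B3 → L3 hit [D]
7: R B2 → L2 miss wb→B6 [-]
8: R B6 → L2 miss [-]
9: R B1 → L1 hit [D]
10: R B1 → L1 hit [D]
11: R B1 → L1 hit [D]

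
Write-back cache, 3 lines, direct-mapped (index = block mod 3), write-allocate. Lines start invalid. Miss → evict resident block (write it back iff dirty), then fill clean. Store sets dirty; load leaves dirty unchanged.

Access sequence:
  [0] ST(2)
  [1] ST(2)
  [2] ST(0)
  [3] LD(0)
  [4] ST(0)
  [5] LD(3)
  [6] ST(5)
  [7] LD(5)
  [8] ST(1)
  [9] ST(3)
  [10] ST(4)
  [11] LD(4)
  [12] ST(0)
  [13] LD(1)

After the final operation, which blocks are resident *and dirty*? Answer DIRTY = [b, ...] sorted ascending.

0: W B2 → L2 miss [D]
1: W B2 → L2 hit [D]
2: W B0 → L0 miss [D]
3: R B0 → L0 hit [D]
4: W B0 → L0 hit [D]
5: R B3 → L0 miss wb→B0 [-]
6: W B5 → L2 miss wb→B2 [D]
7: R B5 → L2 hit [D]
8: W B1 → L1 miss [D]
9: W B3 → L0 hit [D]
10: W B4 → L1 miss wb→B1 [D]
11: R B4 → L1 hit [D]
12: W B0 → L0 miss wb→B3 [D]
13: R B1 → L1 miss wb→B4 [-]

DIRTY = [0, 5]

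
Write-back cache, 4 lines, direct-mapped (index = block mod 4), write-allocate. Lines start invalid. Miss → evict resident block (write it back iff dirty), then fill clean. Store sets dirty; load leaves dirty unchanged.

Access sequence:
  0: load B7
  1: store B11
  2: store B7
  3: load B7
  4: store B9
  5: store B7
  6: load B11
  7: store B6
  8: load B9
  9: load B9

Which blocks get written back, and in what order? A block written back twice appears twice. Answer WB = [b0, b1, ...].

WB = [11, 7]

0: R B7 -> L3 miss  d=-]
1: W B11 -> L3 miss  d=D]
2: W B7 -> L3 miss wb->B11  d=D]
3: R B7 -> L3 hit  d=D]
4: W B9 -> L1 miss  d=D]
5: W B7 -> L3 hit  d=D]
6: R B11 -> L3 miss wb->B7  d=-]
7: W B6 -> L2 miss  d=D]
8: R B9 -> L1 hit  d=D]
9: R B9 -> L1 hit  d=D]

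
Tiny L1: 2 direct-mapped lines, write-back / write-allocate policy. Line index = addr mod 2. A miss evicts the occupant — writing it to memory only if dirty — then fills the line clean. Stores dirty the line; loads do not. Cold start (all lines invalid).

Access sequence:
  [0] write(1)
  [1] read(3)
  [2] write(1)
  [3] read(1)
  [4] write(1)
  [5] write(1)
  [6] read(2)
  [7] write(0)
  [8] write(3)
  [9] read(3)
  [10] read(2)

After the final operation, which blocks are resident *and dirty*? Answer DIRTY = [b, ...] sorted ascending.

  0 | W B1 → L1 miss [D]
  1 | R B3 → L1 miss wb→B1 [-]
  2 | W B1 → L1 miss [D]
  3 | R B1 → L1 hit [D]
  4 | W B1 → L1 hit [D]
  5 | W B1 → L1 hit [D]
  6 | R B2 → L0 miss [-]
  7 | W B0 → L0 miss [D]
  8 | W B3 → L1 miss wb→B1 [D]
  9 | R B3 → L1 hit [D]
  10 | R B2 → L0 miss wb→B0 [-]

DIRTY = [3]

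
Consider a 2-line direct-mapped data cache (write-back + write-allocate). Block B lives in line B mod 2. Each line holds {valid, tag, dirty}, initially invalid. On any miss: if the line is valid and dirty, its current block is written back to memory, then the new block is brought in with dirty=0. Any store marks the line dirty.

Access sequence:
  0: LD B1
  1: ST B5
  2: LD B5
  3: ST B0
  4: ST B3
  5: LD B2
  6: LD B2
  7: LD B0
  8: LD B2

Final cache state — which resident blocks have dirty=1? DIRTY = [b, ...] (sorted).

0: R B1 → L1 miss [-]
1: W B5 → L1 miss [D]
2: R B5 → L1 hit [D]
3: W B0 → L0 miss [D]
4: W B3 → L1 miss wb→B5 [D]
5: R B2 → L0 miss wb→B0 [-]
6: R B2 → L0 hit [-]
7: R B0 → L0 miss [-]
8: R B2 → L0 miss [-]

DIRTY = [3]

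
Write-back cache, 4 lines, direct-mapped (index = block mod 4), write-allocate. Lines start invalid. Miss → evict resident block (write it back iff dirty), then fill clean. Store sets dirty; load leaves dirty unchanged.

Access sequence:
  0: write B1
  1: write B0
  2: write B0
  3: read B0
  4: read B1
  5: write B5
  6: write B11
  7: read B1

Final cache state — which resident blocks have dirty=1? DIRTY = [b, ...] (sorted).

  0 | W B1 → L1 miss [D]
  1 | W B0 → L0 miss [D]
  2 | W B0 → L0 hit [D]
  3 | R B0 → L0 hit [D]
  4 | R B1 → L1 hit [D]
  5 | W B5 → L1 miss wb→B1 [D]
  6 | W B11 → L3 miss [D]
  7 | R B1 → L1 miss wb→B5 [-]

DIRTY = [0, 11]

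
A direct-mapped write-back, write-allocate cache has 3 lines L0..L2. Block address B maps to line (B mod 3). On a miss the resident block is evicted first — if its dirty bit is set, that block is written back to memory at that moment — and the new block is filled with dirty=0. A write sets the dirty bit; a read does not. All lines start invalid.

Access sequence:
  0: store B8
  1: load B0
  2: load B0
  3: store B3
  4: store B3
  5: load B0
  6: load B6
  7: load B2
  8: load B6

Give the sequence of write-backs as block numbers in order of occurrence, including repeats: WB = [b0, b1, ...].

WB = [3, 8]

0: W B8 -> L2 miss  d=D]
1: R B0 -> L0 miss  d=-]
2: R B0 -> L0 hit  d=-]
3: W B3 -> L0 miss  d=D]
4: W B3 -> L0 hit  d=D]
5: R B0 -> L0 miss wb->B3  d=-]
6: R B6 -> L0 miss  d=-]
7: R B2 -> L2 miss wb->B8  d=-]
8: R B6 -> L0 hit  d=-]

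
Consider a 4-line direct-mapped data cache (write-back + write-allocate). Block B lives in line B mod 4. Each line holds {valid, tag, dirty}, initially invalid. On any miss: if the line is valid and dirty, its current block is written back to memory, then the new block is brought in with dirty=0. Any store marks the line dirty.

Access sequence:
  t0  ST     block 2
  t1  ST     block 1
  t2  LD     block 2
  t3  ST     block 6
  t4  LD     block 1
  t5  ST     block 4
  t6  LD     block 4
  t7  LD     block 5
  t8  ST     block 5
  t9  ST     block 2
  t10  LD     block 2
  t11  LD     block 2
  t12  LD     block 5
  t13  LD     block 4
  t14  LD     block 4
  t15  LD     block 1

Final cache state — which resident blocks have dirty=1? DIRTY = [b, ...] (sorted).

0: W B2 → L2 miss [D]
1: W B1 → L1 miss [D]
2: R B2 → L2 hit [D]
3: W B6 → L2 miss wb→B2 [D]
4: R B1 → L1 hit [D]
5: W B4 → L0 miss [D]
6: R B4 → L0 hit [D]
7: R B5 → L1 miss wb→B1 [-]
8: W B5 → L1 hit [D]
9: W B2 → L2 miss wb→B6 [D]
10: R B2 → L2 hit [D]
11: R B2 → L2 hit [D]
12: R B5 → L1 hit [D]
13: R B4 → L0 hit [D]
14: R B4 → L0 hit [D]
15: R B1 → L1 miss wb→B5 [-]

DIRTY = [2, 4]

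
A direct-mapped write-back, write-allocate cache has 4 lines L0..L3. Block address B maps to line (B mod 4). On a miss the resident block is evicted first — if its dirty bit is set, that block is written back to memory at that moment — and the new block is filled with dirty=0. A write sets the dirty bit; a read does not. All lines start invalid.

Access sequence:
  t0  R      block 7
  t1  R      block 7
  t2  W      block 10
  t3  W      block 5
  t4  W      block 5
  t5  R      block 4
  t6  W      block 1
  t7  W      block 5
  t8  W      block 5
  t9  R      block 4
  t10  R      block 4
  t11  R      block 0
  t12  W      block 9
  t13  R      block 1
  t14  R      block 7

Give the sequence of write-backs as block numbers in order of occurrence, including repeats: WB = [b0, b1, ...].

WB = [5, 1, 5, 9]

0: R B7 → L3 miss [-]
1: R B7 → L3 hit [-]
2: W B10 → L2 miss [D]
3: W B5 → L1 miss [D]
4: W B5 → L1 hit [D]
5: R B4 → L0 miss [-]
6: W B1 → L1 miss wb→B5 [D]
7: W B5 → L1 miss wb→B1 [D]
8: W B5 → L1 hit [D]
9: R B4 → L0 hit [-]
10: R B4 → L0 hit [-]
11: R B0 → L0 miss [-]
12: W B9 → L1 miss wb→B5 [D]
13: R B1 → L1 miss wb→B9 [-]
14: R B7 → L3 hit [-]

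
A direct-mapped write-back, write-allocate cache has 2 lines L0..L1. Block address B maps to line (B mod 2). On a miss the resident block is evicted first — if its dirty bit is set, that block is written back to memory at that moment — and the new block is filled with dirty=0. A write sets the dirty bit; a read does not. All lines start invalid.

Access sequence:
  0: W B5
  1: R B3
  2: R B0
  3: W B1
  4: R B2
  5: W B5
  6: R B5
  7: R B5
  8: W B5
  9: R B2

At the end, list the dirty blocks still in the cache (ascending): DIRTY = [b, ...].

0: W B5 → L1 miss [D]
1: R B3 → L1 miss wb→B5 [-]
2: R B0 → L0 miss [-]
3: W B1 → L1 miss [D]
4: R B2 → L0 miss [-]
5: W B5 → L1 miss wb→B1 [D]
6: R B5 → L1 hit [D]
7: R B5 → L1 hit [D]
8: W B5 → L1 hit [D]
9: R B2 → L0 hit [-]

DIRTY = [5]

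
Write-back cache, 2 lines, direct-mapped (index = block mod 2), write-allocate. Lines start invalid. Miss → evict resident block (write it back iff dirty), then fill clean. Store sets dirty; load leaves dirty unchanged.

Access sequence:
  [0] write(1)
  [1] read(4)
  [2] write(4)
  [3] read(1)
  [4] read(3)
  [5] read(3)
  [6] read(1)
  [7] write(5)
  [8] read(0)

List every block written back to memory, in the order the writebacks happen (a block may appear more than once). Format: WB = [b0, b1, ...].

  0 | W B1 → L1 miss [D]
  1 | R B4 → L0 miss [-]
  2 | W B4 → L0 hit [D]
  3 | R B1 → L1 hit [D]
  4 | R B3 → L1 miss wb→B1 [-]
  5 | R B3 → L1 hit [-]
  6 | R B1 → L1 miss [-]
  7 | W B5 → L1 miss [D]
  8 | R B0 → L0 miss wb→B4 [-]

WB = [1, 4]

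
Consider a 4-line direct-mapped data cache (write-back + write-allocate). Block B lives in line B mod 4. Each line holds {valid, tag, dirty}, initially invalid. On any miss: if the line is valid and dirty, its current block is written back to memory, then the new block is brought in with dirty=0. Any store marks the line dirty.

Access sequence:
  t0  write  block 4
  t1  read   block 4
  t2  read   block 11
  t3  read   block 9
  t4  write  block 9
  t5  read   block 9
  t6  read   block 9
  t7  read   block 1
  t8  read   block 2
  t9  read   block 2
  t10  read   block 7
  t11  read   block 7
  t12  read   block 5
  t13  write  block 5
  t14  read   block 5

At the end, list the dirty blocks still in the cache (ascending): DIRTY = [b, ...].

0: W B4 -> L0 miss  d=D]
1: R B4 -> L0 hit  d=D]
2: R B11 -> L3 miss  d=-]
3: R B9 -> L1 miss  d=-]
4: W B9 -> L1 hit  d=D]
5: R B9 -> L1 hit  d=D]
6: R B9 -> L1 hit  d=D]
7: R B1 -> L1 miss wb->B9  d=-]
8: R B2 -> L2 miss  d=-]
9: R B2 -> L2 hit  d=-]
10: R B7 -> L3 miss  d=-]
11: R B7 -> L3 hit  d=-]
12: R B5 -> L1 miss  d=-]
13: W B5 -> L1 hit  d=D]
14: R B5 -> L1 hit  d=D]

DIRTY = [4, 5]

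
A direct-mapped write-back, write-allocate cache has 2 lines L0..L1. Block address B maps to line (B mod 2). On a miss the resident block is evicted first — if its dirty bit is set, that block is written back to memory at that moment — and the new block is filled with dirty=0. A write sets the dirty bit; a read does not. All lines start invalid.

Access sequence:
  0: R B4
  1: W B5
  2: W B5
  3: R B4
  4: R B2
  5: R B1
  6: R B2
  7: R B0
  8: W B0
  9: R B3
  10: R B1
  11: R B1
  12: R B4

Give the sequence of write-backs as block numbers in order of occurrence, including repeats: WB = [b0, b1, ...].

WB = [5, 0]

0: R B4 → L0 miss [-]
1: W B5 → L1 miss [D]
2: W B5 → L1 hit [D]
3: R B4 → L0 hit [-]
4: R B2 → L0 miss [-]
5: R B1 → L1 miss wb→B5 [-]
6: R B2 → L0 hit [-]
7: R B0 → L0 miss [-]
8: W B0 → L0 hit [D]
9: R B3 → L1 miss [-]
10: R B1 → L1 miss [-]
11: R B1 → L1 hit [-]
12: R B4 → L0 miss wb→B0 [-]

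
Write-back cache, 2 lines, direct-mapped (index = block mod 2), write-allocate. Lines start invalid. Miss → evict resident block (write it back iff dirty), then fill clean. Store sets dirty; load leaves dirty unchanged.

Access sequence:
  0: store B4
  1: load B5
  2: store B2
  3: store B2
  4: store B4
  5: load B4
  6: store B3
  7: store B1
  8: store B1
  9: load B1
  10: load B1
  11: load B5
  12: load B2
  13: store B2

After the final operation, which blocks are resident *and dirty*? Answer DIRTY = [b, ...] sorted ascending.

0: W B4 → L0 miss [D]
1: R B5 → L1 miss [-]
2: W B2 → L0 miss wb→B4 [D]
3: W B2 → L0 hit [D]
4: W B4 → L0 miss wb→B2 [D]
5: R B4 → L0 hit [D]
6: W B3 → L1 miss [D]
7: W B1 → L1 miss wb→B3 [D]
8: W B1 → L1 hit [D]
9: R B1 → L1 hit [D]
10: R B1 → L1 hit [D]
11: R B5 → L1 miss wb→B1 [-]
12: R B2 → L0 miss wb→B4 [-]
13: W B2 → L0 hit [D]

DIRTY = [2]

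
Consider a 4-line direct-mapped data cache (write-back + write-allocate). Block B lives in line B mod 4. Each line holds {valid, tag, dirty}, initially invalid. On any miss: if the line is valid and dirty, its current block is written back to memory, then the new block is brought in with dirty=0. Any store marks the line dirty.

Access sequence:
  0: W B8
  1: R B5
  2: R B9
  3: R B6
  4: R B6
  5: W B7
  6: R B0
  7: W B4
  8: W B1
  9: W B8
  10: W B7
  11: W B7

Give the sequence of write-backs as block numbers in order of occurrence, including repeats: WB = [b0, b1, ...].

  0 | W B8 → L0 miss [D]
  1 | R B5 → L1 miss [-]
  2 | R B9 → L1 miss [-]
  3 | R B6 → L2 miss [-]
  4 | R B6 → L2 hit [-]
  5 | W B7 → L3 miss [D]
  6 | R B0 → L0 miss wb→B8 [-]
  7 | W B4 → L0 miss [D]
  8 | W B1 → L1 miss [D]
  9 | W B8 → L0 miss wb→B4 [D]
  10 | W B7 → L3 hit [D]
  11 | W B7 → L3 hit [D]

WB = [8, 4]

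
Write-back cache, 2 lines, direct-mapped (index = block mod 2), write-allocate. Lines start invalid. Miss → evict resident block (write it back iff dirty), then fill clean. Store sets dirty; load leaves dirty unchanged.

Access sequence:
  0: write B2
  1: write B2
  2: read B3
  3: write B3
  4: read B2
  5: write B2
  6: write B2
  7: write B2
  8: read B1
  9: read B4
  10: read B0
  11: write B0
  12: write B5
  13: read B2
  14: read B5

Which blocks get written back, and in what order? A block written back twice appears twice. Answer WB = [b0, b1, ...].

WB = [3, 2, 0]

  0 | W B2 → L0 miss [D]
  1 | W B2 → L0 hit [D]
  2 | R B3 → L1 miss [-]
  3 | W B3 → L1 hit [D]
  4 | R B2 → L0 hit [D]
  5 | W B2 → L0 hit [D]
  6 | W B2 → L0 hit [D]
  7 | W B2 → L0 hit [D]
  8 | R B1 → L1 miss wb→B3 [-]
  9 | R B4 → L0 miss wb→B2 [-]
  10 | R B0 → L0 miss [-]
  11 | W B0 → L0 hit [D]
  12 | W B5 → L1 miss [D]
  13 | R B2 → L0 miss wb→B0 [-]
  14 | R B5 → L1 hit [D]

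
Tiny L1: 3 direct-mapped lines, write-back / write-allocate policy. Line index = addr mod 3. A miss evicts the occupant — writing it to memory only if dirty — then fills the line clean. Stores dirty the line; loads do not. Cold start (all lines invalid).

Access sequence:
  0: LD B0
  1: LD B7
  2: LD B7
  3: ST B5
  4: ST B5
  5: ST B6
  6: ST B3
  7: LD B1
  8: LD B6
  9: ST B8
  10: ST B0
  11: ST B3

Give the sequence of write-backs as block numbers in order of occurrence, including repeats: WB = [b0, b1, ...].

0: R B0 → L0 miss [-]
1: R B7 → L1 miss [-]
2: R B7 → L1 hit [-]
3: W B5 → L2 miss [D]
4: W B5 → L2 hit [D]
5: W B6 → L0 miss [D]
6: W B3 → L0 miss wb→B6 [D]
7: R B1 → L1 miss [-]
8: R B6 → L0 miss wb→B3 [-]
9: W B8 → L2 miss wb→B5 [D]
10: W B0 → L0 miss [D]
11: W B3 → L0 miss wb→B0 [D]

WB = [6, 3, 5, 0]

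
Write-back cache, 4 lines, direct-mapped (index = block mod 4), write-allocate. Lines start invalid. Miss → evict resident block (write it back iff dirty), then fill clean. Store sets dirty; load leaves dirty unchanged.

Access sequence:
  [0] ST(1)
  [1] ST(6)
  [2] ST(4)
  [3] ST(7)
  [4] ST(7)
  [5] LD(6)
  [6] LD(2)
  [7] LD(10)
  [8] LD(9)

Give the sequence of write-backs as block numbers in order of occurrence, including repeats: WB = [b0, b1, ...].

WB = [6, 1]

0: W B1 -> L1 miss  d=D]
1: W B6 -> L2 miss  d=D]
2: W B4 -> L0 miss  d=D]
3: W B7 -> L3 miss  d=D]
4: W B7 -> L3 hit  d=D]
5: R B6 -> L2 hit  d=D]
6: R B2 -> L2 miss wb->B6  d=-]
7: R B10 -> L2 miss  d=-]
8: R B9 -> L1 miss wb->B1  d=-]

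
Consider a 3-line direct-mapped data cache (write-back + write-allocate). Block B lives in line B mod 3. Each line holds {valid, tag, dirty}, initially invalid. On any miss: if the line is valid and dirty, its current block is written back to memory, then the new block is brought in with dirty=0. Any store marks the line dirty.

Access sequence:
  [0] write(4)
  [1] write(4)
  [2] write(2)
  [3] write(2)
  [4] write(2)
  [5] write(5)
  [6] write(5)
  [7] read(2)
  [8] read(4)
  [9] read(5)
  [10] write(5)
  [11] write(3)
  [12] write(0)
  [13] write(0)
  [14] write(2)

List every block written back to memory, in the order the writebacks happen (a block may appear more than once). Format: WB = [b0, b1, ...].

WB = [2, 5, 3, 5]

  0 | W B4 → L1 miss [D]
  1 | W B4 → L1 hit [D]
  2 | W B2 → L2 miss [D]
  3 | W B2 → L2 hit [D]
  4 | W B2 → L2 hit [D]
  5 | W B5 → L2 miss wb→B2 [D]
  6 | W B5 → L2 hit [D]
  7 | R B2 → L2 miss wb→B5 [-]
  8 | R B4 → L1 hit [D]
  9 | R B5 → L2 miss [-]
  10 | W B5 → L2 hit [D]
  11 | W B3 → L0 miss [D]
  12 | W B0 → L0 miss wb→B3 [D]
  13 | W B0 → L0 hit [D]
  14 | W B2 → L2 miss wb→B5 [D]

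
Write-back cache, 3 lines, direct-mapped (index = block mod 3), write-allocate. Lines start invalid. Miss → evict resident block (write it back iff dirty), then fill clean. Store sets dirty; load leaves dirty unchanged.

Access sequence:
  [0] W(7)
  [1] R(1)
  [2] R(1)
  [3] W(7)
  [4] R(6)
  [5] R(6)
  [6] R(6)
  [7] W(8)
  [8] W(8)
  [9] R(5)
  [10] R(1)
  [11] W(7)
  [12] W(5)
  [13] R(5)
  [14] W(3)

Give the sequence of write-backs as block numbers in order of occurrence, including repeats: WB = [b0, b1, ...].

0: W B7 → L1 miss [D]
1: R B1 → L1 miss wb→B7 [-]
2: R B1 → L1 hit [-]
3: W B7 → L1 miss [D]
4: R B6 → L0 miss [-]
5: R B6 → L0 hit [-]
6: R B6 → L0 hit [-]
7: W B8 → L2 miss [D]
8: W B8 → L2 hit [D]
9: R B5 → L2 miss wb→B8 [-]
10: R B1 → L1 miss wb→B7 [-]
11: W B7 → L1 miss [D]
12: W B5 → L2 hit [D]
13: R B5 → L2 hit [D]
14: W B3 → L0 miss [D]

WB = [7, 8, 7]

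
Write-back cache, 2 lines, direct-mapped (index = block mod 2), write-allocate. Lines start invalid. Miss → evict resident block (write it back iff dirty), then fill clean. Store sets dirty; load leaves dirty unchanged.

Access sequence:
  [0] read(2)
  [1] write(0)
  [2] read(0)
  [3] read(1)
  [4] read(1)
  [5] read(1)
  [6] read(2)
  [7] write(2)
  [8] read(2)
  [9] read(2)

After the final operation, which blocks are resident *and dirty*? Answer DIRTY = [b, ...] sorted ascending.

DIRTY = [2]

0: R B2 -> L0 miss  d=-]
1: W B0 -> L0 miss  d=D]
2: R B0 -> L0 hit  d=D]
3: R B1 -> L1 miss  d=-]
4: R B1 -> L1 hit  d=-]
5: R B1 -> L1 hit  d=-]
6: R B2 -> L0 miss wb->B0  d=-]
7: W B2 -> L0 hit  d=D]
8: R B2 -> L0 hit  d=D]
9: R B2 -> L0 hit  d=D]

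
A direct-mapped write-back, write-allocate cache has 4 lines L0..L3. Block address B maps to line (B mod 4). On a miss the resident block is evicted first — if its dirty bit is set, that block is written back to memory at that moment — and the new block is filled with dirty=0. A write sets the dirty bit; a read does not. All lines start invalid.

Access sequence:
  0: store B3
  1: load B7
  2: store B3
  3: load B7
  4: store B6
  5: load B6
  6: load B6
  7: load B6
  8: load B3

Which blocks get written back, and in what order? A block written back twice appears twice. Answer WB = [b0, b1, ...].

WB = [3, 3]

0: W B3 → L3 miss [D]
1: R B7 → L3 miss wb→B3 [-]
2: W B3 → L3 miss [D]
3: R B7 → L3 miss wb→B3 [-]
4: W B6 → L2 miss [D]
5: R B6 → L2 hit [D]
6: R B6 → L2 hit [D]
7: R B6 → L2 hit [D]
8: R B3 → L3 miss [-]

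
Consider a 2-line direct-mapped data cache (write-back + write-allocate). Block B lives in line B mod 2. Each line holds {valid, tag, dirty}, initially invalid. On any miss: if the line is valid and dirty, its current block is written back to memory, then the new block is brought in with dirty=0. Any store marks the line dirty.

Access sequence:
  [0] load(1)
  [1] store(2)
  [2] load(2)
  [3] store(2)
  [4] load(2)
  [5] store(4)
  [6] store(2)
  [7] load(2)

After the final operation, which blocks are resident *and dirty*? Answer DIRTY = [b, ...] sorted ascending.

DIRTY = [2]

0: R B1 -> L1 miss  d=-]
1: W B2 -> L0 miss  d=D]
2: R B2 -> L0 hit  d=D]
3: W B2 -> L0 hit  d=D]
4: R B2 -> L0 hit  d=D]
5: W B4 -> L0 miss wb->B2  d=D]
6: W B2 -> L0 miss wb->B4  d=D]
7: R B2 -> L0 hit  d=D]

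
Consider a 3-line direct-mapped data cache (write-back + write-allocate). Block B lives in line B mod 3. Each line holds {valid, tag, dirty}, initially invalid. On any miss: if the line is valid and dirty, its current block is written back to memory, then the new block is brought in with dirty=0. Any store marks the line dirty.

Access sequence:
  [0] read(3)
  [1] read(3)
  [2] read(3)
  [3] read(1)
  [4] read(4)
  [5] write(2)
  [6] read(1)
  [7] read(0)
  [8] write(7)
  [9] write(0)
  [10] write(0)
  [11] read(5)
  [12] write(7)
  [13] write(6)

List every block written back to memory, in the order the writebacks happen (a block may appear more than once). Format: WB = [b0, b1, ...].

WB = [2, 0]

0: R B3 → L0 miss [-]
1: R B3 → L0 hit [-]
2: R B3 → L0 hit [-]
3: R B1 → L1 miss [-]
4: R B4 → L1 miss [-]
5: W B2 → L2 miss [D]
6: R B1 → L1 miss [-]
7: R B0 → L0 miss [-]
8: W B7 → L1 miss [D]
9: W B0 → L0 hit [D]
10: W B0 → L0 hit [D]
11: R B5 → L2 miss wb→B2 [-]
12: W B7 → L1 hit [D]
13: W B6 → L0 miss wb→B0 [D]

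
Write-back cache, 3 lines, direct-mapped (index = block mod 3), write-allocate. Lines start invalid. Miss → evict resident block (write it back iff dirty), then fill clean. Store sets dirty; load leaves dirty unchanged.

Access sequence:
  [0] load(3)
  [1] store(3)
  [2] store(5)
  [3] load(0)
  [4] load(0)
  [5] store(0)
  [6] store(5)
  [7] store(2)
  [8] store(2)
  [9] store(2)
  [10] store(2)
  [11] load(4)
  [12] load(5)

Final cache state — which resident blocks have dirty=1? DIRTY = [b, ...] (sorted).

DIRTY = [0]

0: R B3 → L0 miss [-]
1: W B3 → L0 hit [D]
2: W B5 → L2 miss [D]
3: R B0 → L0 miss wb→B3 [-]
4: R B0 → L0 hit [-]
5: W B0 → L0 hit [D]
6: W B5 → L2 hit [D]
7: W B2 → L2 miss wb→B5 [D]
8: W B2 → L2 hit [D]
9: W B2 → L2 hit [D]
10: W B2 → L2 hit [D]
11: R B4 → L1 miss [-]
12: R B5 → L2 miss wb→B2 [-]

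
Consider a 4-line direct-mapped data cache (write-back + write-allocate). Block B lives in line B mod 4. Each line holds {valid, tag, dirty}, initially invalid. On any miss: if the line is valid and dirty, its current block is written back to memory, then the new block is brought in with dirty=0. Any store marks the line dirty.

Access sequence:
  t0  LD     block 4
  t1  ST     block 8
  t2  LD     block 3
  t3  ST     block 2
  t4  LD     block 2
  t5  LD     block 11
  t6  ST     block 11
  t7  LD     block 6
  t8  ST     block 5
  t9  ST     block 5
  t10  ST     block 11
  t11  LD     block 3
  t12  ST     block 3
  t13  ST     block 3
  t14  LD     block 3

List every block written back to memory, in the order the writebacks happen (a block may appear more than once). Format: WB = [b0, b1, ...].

0: R B4 → L0 miss [-]
1: W B8 → L0 miss [D]
2: R B3 → L3 miss [-]
3: W B2 → L2 miss [D]
4: R B2 → L2 hit [D]
5: R B11 → L3 miss [-]
6: W B11 → L3 hit [D]
7: R B6 → L2 miss wb→B2 [-]
8: W B5 → L1 miss [D]
9: W B5 → L1 hit [D]
10: W B11 → L3 hit [D]
11: R B3 → L3 miss wb→B11 [-]
12: W B3 → L3 hit [D]
13: W B3 → L3 hit [D]
14: R B3 → L3 hit [D]

WB = [2, 11]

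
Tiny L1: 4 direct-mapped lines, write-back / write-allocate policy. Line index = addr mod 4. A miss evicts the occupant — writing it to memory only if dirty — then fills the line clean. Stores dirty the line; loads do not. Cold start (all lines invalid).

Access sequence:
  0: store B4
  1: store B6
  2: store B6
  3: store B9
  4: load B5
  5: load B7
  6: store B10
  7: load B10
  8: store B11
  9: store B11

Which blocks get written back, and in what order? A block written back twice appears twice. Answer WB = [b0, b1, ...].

WB = [9, 6]

0: W B4 → L0 miss [D]
1: W B6 → L2 miss [D]
2: W B6 → L2 hit [D]
3: W B9 → L1 miss [D]
4: R B5 → L1 miss wb→B9 [-]
5: R B7 → L3 miss [-]
6: W B10 → L2 miss wb→B6 [D]
7: R B10 → L2 hit [D]
8: W B11 → L3 miss [D]
9: W B11 → L3 hit [D]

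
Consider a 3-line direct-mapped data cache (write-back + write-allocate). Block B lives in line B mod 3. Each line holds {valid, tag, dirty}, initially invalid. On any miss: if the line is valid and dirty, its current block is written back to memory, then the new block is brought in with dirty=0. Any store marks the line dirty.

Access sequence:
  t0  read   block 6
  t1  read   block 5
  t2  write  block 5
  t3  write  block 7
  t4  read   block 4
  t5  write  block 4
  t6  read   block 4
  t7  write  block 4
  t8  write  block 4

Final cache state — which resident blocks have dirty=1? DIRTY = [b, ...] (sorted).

  0 | R B6 → L0 miss [-]
  1 | R B5 → L2 miss [-]
  2 | W B5 → L2 hit [D]
  3 | W B7 → L1 miss [D]
  4 | R B4 → L1 miss wb→B7 [-]
  5 | W B4 → L1 hit [D]
  6 | R B4 → L1 hit [D]
  7 | W B4 → L1 hit [D]
  8 | W B4 → L1 hit [D]

DIRTY = [4, 5]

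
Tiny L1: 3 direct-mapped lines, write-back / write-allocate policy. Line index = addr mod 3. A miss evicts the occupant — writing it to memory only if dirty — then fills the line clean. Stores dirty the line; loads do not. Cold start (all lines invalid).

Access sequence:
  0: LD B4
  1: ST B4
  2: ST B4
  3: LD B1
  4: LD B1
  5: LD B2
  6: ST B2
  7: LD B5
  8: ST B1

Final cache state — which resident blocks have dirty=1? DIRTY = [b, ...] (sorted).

DIRTY = [1]

0: R B4 → L1 miss [-]
1: W B4 → L1 hit [D]
2: W B4 → L1 hit [D]
3: R B1 → L1 miss wb→B4 [-]
4: R B1 → L1 hit [-]
5: R B2 → L2 miss [-]
6: W B2 → L2 hit [D]
7: R B5 → L2 miss wb→B2 [-]
8: W B1 → L1 hit [D]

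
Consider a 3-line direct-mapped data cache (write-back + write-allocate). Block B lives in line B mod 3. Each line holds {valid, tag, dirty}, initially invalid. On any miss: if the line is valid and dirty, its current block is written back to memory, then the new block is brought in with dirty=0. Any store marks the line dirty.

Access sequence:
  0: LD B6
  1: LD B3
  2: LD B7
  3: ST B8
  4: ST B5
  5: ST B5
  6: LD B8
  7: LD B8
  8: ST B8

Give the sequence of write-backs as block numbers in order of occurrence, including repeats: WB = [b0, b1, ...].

0: R B6 -> L0 miss  d=-]
1: R B3 -> L0 miss  d=-]
2: R B7 -> L1 miss  d=-]
3: W B8 -> L2 miss  d=D]
4: W B5 -> L2 miss wb->B8  d=D]
5: W B5 -> L2 hit  d=D]
6: R B8 -> L2 miss wb->B5  d=-]
7: R B8 -> L2 hit  d=-]
8: W B8 -> L2 hit  d=D]

WB = [8, 5]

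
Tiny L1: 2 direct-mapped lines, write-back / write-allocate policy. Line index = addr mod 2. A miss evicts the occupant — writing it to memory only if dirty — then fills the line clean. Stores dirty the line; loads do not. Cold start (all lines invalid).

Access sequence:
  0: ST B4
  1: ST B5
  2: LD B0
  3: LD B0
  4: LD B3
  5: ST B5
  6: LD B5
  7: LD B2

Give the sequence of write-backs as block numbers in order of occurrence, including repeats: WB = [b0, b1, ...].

WB = [4, 5]

  0 | W B4 → L0 miss [D]
  1 | W B5 → L1 miss [D]
  2 | R B0 → L0 miss wb→B4 [-]
  3 | R B0 → L0 hit [-]
  4 | R B3 → L1 miss wb→B5 [-]
  5 | W B5 → L1 miss [D]
  6 | R B5 → L1 hit [D]
  7 | R B2 → L0 miss [-]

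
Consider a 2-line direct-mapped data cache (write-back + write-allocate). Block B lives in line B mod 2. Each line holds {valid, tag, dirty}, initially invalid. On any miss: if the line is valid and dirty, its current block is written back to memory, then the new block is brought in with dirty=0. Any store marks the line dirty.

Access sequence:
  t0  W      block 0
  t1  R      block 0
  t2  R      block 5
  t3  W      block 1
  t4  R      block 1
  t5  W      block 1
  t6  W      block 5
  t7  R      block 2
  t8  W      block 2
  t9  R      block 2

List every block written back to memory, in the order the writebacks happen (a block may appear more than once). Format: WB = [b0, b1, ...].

0: W B0 → L0 miss [D]
1: R B0 → L0 hit [D]
2: R B5 → L1 miss [-]
3: W B1 → L1 miss [D]
4: R B1 → L1 hit [D]
5: W B1 → L1 hit [D]
6: W B5 → L1 miss wb→B1 [D]
7: R B2 → L0 miss wb→B0 [-]
8: W B2 → L0 hit [D]
9: R B2 → L0 hit [D]

WB = [1, 0]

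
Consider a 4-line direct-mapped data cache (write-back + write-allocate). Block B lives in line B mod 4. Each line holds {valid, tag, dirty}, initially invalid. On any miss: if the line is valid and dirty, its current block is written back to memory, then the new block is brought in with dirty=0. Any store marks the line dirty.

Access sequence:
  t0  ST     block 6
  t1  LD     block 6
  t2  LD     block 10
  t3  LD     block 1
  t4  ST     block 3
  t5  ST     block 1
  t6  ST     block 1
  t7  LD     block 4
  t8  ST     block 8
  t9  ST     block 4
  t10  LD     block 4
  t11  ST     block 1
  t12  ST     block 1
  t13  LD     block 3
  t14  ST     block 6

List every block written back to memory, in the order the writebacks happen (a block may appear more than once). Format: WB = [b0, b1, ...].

WB = [6, 8]

0: W B6 -> L2 miss  d=D]
1: R B6 -> L2 hit  d=D]
2: R B10 -> L2 miss wb->B6  d=-]
3: R B1 -> L1 miss  d=-]
4: W B3 -> L3 miss  d=D]
5: W B1 -> L1 hit  d=D]
6: W B1 -> L1 hit  d=D]
7: R B4 -> L0 miss  d=-]
8: W B8 -> L0 miss  d=D]
9: W B4 -> L0 miss wb->B8  d=D]
10: R B4 -> L0 hit  d=D]
11: W B1 -> L1 hit  d=D]
12: W B1 -> L1 hit  d=D]
13: R B3 -> L3 hit  d=D]
14: W B6 -> L2 miss  d=D]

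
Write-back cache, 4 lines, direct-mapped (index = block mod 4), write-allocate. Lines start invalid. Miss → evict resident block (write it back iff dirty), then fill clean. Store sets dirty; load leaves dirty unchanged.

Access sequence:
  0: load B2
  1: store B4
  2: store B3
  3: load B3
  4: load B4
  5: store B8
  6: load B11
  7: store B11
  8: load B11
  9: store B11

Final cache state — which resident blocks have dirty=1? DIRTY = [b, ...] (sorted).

0: R B2 → L2 miss [-]
1: W B4 → L0 miss [D]
2: W B3 → L3 miss [D]
3: R B3 → L3 hit [D]
4: R B4 → L0 hit [D]
5: W B8 → L0 miss wb→B4 [D]
6: R B11 → L3 miss wb→B3 [-]
7: W B11 → L3 hit [D]
8: R B11 → L3 hit [D]
9: W B11 → L3 hit [D]

DIRTY = [8, 11]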